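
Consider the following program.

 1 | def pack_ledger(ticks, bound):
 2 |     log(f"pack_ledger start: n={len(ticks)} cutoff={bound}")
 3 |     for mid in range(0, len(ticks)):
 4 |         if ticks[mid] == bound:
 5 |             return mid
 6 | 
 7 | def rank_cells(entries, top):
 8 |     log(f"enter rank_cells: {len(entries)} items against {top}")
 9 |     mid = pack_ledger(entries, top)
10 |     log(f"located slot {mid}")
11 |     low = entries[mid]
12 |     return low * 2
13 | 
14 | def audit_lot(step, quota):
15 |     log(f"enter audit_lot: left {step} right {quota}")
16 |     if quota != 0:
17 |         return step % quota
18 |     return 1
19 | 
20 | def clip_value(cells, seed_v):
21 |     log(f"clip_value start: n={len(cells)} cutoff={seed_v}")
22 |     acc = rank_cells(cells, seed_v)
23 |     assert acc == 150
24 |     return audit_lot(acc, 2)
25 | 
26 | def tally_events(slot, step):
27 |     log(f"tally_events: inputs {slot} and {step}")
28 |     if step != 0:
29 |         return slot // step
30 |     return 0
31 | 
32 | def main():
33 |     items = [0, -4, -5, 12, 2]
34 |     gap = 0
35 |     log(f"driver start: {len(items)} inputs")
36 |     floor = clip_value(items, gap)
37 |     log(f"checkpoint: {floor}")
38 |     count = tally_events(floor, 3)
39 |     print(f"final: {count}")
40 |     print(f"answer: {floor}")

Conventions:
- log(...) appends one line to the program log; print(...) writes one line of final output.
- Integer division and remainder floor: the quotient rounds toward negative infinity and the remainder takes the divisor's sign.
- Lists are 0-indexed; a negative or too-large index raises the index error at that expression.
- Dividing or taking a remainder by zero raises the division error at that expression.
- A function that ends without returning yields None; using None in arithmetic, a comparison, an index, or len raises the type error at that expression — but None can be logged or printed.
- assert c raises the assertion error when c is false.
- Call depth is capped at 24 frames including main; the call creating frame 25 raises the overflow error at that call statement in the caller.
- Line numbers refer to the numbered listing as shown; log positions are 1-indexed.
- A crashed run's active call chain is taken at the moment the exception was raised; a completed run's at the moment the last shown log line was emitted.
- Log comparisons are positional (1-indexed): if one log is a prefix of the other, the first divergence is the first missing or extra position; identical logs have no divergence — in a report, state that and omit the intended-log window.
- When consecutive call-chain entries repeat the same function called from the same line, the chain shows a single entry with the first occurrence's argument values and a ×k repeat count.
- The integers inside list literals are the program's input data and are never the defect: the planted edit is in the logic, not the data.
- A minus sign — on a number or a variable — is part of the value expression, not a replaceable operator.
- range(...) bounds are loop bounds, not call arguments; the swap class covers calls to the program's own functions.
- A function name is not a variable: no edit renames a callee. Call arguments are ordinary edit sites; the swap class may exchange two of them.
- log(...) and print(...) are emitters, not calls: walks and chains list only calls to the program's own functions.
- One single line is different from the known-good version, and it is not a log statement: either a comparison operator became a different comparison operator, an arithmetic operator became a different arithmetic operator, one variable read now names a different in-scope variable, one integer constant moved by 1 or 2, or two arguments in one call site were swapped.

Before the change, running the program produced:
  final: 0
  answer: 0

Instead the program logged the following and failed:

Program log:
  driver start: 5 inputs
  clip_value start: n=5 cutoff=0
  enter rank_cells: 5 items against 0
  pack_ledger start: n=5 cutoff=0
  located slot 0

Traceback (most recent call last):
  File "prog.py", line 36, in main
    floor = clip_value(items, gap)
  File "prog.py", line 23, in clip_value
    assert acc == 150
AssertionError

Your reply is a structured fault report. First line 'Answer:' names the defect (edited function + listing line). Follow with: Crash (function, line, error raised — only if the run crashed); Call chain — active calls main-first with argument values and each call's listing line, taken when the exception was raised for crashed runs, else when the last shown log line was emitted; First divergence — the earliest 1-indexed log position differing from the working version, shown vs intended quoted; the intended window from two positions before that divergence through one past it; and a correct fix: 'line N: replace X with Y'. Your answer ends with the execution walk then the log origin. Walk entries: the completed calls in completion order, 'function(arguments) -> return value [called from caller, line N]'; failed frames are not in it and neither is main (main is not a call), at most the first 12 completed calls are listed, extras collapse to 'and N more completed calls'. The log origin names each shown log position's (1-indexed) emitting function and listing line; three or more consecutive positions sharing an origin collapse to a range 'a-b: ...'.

Answer: the defect is in clip_value at line 23.
Core observation: After 5 matching log lines the faulty run goes silent, while the working version continues with 'enter audit_lot: left 0 right 2'.
Crash: clip_value, line 23, AssertionError.
Call chain: main -> clip_value([0, -4, -5, 12, 2], 0) (called at line 36).
First divergence: position 6 — the faulty run's log ends after 5 lines; the working version continues with 'enter audit_lot: left 0 right 2'.
Intended log window:
  4: pack_ledger start: n=5 cutoff=0
  5: located slot 0
  6: enter audit_lot: left 0 right 2
  7: checkpoint: 0
Execution walk:
  pack_ledger([0, -4, -5, 12, 2], 0) -> 0  [called from rank_cells, line 9]
  rank_cells([0, -4, -5, 12, 2], 0) -> 0  [called from clip_value, line 22]
Log origin:
  1: emitted by main (line 35)
  2: emitted by clip_value (line 21)
  3: emitted by rank_cells (line 8)
  4: emitted by pack_ledger (line 2)
  5: emitted by rank_cells (line 10)
A correct fix: line 23: replace `==` with `<=`.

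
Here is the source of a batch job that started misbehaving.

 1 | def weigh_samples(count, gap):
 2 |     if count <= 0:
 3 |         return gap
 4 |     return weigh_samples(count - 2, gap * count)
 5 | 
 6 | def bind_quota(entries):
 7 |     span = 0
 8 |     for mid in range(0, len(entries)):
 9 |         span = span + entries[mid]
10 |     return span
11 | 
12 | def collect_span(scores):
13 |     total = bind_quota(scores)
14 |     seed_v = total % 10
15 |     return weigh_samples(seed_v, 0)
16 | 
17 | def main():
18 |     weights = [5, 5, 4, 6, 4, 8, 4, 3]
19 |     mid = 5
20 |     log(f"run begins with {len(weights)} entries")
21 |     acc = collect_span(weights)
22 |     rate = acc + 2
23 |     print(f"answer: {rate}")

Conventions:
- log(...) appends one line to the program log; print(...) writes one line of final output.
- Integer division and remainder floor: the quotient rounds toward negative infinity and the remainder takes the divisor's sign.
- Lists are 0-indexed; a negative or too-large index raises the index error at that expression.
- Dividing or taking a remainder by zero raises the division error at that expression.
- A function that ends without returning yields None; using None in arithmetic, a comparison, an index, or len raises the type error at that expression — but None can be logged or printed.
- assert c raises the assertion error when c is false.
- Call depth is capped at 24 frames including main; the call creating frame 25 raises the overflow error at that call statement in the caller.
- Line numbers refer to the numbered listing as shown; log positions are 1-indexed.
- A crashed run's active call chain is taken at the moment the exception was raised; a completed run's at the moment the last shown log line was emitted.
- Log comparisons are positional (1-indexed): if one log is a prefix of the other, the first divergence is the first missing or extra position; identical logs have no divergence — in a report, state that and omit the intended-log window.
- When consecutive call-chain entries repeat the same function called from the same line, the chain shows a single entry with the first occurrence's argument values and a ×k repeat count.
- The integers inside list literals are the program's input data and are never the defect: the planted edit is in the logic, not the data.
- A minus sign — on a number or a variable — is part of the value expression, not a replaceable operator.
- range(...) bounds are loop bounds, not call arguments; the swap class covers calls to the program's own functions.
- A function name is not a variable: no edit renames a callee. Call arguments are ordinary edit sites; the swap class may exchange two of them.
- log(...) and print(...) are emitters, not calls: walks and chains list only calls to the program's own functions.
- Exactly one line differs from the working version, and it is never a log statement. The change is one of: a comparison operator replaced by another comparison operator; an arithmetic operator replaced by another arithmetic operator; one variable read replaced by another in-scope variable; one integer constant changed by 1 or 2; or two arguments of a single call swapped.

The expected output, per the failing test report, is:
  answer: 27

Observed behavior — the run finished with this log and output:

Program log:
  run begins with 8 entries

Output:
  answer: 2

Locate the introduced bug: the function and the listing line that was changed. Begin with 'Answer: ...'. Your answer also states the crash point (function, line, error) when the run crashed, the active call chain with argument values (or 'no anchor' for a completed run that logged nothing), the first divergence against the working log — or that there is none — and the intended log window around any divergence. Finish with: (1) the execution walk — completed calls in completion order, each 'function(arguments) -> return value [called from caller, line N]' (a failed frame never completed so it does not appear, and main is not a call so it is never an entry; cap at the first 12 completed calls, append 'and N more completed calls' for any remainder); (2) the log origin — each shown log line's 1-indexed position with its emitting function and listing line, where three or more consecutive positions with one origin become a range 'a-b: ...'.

Answer: the defect is in weigh_samples at line 4.
Key fact: Every logged value matches the working version; the printed result is what differs.
Call chain: main.
First divergence: none (the log streams are identical).
Execution walk:
  bind_quota([5, 5, 4, 6, 4, 8, 4, 3]) -> 39  [called from collect_span, line 13]
  weigh_samples(-1, 0) -> 0  [called from weigh_samples, line 4]
  weigh_samples(1, 0) -> 0  [called from weigh_samples, line 4]
  weigh_samples(3, 0) -> 0  [called from weigh_samples, line 4]
  weigh_samples(5, 0) -> 0  [called from weigh_samples, line 4]
  weigh_samples(7, 0) -> 0  [called from weigh_samples, line 4]
  weigh_samples(9, 0) -> 0  [called from collect_span, line 15]
  collect_span([5, 5, 4, 6, 4, 8, 4, 3]) -> 0  [called from main, line 21]
Log origin:
  1: emitted by main (line 20)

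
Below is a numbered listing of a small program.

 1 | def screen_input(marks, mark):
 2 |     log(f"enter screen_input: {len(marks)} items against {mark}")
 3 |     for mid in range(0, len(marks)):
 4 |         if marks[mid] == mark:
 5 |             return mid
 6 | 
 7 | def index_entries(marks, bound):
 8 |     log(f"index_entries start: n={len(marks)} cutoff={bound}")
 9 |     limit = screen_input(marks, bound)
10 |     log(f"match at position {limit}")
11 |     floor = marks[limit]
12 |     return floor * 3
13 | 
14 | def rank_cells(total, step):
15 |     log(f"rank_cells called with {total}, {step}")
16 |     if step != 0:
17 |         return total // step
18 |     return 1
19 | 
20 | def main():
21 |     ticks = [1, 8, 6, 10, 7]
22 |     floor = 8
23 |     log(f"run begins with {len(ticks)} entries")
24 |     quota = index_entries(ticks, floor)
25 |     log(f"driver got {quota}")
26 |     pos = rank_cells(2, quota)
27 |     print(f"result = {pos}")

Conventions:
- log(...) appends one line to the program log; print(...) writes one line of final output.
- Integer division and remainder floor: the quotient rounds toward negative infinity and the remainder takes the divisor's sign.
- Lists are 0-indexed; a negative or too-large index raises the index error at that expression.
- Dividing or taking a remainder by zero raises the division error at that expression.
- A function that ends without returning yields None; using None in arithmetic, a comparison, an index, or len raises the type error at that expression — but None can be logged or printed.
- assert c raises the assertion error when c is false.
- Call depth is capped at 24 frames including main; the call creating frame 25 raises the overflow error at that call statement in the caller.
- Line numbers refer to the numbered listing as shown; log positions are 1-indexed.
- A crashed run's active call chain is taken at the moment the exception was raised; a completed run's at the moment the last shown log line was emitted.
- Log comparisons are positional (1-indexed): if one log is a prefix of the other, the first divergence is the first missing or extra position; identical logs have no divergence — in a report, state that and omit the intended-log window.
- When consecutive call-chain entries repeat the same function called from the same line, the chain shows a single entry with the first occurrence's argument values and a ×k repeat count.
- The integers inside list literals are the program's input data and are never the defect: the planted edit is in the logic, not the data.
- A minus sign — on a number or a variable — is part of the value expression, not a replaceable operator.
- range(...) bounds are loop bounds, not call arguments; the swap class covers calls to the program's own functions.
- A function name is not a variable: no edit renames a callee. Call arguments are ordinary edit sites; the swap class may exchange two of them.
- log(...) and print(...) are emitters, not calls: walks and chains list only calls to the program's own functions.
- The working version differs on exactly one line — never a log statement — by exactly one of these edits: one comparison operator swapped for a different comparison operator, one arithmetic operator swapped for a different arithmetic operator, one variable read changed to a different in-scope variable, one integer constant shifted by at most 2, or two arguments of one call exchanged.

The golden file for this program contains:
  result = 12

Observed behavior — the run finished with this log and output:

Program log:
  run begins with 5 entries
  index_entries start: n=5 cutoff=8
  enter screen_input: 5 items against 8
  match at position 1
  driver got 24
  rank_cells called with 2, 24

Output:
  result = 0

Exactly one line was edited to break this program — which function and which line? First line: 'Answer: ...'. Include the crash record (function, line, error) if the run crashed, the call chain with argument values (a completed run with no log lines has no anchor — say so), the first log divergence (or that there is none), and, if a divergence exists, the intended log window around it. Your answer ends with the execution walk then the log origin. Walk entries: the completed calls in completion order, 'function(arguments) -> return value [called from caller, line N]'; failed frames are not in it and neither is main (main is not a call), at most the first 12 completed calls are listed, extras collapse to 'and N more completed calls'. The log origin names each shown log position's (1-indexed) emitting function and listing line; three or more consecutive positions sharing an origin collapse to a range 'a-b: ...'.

Answer: the defect is in main at line 26.
The tell: Position 6 is the first bad log line: 'rank_cells called with 2, 24' should read 'rank_cells called with 24, 2'.
Call chain: main -> rank_cells(2, 24) (called at line 26).
First divergence: position 6; shown 'rank_cells called with 2, 24' vs intended 'rank_cells called with 24, 2'.
Intended log window:
  4: match at position 1
  5: driver got 24
  6: rank_cells called with 24, 2
Execution walk:
  screen_input([1, 8, 6, 10, 7], 8) -> 1  [called from index_entries, line 9]
  index_entries([1, 8, 6, 10, 7], 8) -> 24  [called from main, line 24]
  rank_cells(2, 24) -> 0  [called from main, line 26]
Log origin:
  1 — main, line 23
  2 — index_entries, line 8
  3 — screen_input, line 2
  4 — index_entries, line 10
  5 — main, line 25
  6 — rank_cells, line 15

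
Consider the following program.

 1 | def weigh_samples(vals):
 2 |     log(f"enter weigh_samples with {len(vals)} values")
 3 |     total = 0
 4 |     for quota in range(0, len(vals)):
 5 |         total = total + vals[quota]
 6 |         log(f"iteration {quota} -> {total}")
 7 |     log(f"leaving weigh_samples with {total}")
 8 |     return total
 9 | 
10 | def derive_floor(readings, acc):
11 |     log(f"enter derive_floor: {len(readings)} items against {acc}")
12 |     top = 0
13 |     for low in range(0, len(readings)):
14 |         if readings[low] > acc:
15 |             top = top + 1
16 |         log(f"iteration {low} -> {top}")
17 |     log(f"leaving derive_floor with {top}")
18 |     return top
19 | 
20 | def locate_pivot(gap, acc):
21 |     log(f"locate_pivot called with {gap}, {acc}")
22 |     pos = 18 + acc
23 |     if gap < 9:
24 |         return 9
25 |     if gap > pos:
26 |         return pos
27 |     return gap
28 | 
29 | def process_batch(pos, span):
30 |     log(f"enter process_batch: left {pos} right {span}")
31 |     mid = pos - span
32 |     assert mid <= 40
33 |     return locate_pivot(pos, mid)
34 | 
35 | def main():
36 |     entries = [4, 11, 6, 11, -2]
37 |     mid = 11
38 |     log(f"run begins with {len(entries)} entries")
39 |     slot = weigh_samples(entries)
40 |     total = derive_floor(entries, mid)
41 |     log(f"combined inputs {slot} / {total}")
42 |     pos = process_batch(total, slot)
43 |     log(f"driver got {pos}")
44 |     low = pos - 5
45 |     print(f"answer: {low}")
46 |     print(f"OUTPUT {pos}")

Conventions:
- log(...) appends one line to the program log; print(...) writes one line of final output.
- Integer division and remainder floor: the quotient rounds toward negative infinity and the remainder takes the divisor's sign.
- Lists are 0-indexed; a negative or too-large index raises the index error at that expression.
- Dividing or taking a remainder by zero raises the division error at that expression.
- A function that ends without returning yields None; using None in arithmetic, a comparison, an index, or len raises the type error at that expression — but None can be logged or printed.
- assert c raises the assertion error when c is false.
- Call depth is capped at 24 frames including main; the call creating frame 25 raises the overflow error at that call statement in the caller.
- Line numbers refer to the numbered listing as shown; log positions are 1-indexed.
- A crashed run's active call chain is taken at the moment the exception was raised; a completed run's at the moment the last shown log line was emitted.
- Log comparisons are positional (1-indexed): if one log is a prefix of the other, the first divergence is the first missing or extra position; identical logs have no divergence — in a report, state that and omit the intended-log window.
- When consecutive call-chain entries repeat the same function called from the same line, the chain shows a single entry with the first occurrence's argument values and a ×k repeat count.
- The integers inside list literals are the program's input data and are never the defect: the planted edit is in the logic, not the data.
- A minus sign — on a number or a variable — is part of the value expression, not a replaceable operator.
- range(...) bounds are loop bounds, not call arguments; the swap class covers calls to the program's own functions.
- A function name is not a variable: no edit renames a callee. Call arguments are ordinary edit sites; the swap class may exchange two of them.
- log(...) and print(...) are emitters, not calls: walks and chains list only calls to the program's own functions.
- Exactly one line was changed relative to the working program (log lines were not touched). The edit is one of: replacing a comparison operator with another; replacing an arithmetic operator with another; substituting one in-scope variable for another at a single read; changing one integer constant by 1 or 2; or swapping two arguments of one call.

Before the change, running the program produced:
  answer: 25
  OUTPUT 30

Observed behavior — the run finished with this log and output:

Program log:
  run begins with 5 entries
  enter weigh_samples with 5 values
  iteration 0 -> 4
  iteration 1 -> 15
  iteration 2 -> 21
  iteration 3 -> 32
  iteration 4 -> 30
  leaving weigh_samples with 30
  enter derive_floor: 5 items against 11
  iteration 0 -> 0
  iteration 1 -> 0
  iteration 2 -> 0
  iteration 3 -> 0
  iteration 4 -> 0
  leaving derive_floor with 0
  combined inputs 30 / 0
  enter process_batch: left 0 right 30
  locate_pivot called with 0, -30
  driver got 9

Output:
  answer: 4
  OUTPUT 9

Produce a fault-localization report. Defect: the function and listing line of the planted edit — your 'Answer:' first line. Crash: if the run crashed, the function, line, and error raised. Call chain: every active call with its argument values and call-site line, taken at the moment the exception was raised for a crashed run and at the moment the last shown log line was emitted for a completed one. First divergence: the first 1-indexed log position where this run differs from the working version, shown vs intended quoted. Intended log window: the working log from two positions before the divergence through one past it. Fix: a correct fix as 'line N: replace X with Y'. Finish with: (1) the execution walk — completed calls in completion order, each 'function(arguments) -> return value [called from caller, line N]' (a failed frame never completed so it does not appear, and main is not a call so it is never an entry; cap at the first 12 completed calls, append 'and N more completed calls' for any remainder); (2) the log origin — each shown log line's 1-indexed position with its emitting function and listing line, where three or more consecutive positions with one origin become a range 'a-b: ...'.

Answer: the defect is in main at line 42.
Key observation: At log position 17 the runs split — shown 'enter process_batch: left 0 right 30', but the working version logs 'enter process_batch: left 30 right 0'.
Call chain: main.
First divergence: position 17 — the shown line 'enter process_batch: left 0 right 30' should read 'enter process_batch: left 30 right 0'.
Intended log window:
  15: leaving derive_floor with 0
  16: combined inputs 30 / 0
  17: enter process_batch: left 30 right 0
  18: locate_pivot called with 30, 30
Execution walk:
  weigh_samples([4, 11, 6, 11, -2]) -> 30  [called from main, line 39]
  derive_floor([4, 11, 6, 11, -2], 11) -> 0  [called from main, line 40]
  locate_pivot(0, -30) -> 9  [called from process_batch, line 33]
  process_batch(0, 30) -> 9  [called from main, line 42]
Log origins:
  1 — main, line 38
  2 — weigh_samples, line 2
  3-7 — weigh_samples, line 6
  8 — weigh_samples, line 7
  9 — derive_floor, line 11
  10-14 — derive_floor, line 16
  15 — derive_floor, line 17
  16 — main, line 41
  17 — process_batch, line 30
  18 — locate_pivot, line 21
  19 — main, line 43
A correct fix: line 42: replace `process_batch(total, slot)` with `process_batch(slot, total)`.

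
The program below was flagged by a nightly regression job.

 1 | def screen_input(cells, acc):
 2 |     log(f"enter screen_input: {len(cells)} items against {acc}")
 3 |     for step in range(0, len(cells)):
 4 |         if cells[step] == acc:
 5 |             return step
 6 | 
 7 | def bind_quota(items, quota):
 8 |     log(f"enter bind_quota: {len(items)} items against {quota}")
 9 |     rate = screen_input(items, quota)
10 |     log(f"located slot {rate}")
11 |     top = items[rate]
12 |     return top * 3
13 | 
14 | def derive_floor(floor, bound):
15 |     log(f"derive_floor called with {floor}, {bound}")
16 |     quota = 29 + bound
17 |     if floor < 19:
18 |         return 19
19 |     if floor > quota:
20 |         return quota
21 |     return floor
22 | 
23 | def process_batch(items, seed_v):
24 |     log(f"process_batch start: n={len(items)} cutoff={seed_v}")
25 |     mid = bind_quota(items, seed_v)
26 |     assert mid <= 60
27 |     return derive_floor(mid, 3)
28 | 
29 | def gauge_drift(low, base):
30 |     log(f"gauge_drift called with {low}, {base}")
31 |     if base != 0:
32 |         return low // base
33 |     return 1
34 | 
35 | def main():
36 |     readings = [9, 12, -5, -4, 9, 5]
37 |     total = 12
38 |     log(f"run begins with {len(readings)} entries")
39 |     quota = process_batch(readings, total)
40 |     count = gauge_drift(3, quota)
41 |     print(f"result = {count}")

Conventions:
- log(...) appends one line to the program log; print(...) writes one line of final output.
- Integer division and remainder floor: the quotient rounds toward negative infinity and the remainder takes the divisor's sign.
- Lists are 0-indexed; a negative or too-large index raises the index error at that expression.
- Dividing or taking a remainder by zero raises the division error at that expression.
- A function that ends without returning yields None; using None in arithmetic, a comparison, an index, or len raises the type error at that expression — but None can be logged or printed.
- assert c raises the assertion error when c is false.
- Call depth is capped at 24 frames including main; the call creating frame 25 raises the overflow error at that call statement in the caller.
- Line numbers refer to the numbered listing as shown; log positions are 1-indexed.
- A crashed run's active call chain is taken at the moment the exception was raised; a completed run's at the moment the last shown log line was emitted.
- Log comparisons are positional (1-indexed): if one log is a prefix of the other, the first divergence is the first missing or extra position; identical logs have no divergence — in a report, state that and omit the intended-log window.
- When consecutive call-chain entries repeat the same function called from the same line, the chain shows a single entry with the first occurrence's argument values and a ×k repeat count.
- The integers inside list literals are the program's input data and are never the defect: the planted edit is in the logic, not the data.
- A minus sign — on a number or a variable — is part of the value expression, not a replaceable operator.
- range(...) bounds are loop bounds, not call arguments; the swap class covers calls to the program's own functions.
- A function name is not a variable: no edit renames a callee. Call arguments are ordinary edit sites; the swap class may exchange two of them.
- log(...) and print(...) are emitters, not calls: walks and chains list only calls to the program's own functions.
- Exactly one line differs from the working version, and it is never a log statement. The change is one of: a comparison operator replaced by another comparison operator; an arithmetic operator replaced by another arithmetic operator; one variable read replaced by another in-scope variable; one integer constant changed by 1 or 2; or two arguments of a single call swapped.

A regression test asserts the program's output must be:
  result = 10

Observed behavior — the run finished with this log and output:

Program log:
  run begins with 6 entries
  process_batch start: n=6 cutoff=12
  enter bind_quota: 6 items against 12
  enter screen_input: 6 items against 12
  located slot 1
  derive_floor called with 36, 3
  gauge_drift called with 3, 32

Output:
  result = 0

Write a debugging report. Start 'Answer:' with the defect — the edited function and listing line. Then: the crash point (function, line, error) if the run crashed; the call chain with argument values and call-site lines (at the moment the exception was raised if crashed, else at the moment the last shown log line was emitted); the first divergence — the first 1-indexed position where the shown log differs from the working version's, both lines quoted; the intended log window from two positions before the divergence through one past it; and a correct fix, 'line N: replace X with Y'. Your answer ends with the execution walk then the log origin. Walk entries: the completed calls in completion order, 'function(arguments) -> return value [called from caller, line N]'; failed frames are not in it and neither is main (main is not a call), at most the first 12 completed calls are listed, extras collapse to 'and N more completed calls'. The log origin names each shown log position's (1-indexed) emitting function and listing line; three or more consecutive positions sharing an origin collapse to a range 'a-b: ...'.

Answer: the defect is in main at line 40.
Key observation: The log first diverges at position 7: the faulty run prints 'gauge_drift called with 3, 32' where the working version prints 'gauge_drift called with 32, 3'.
Call chain: main -> gauge_drift(3, 32) (called at line 40).
First divergence: position 7 — the shown line 'gauge_drift called with 3, 32' should read 'gauge_drift called with 32, 3'.
Intended log window:
  5: located slot 1
  6: derive_floor called with 36, 3
  7: gauge_drift called with 32, 3
Execution walk:
  screen_input([9, 12, -5, -4, 9, 5], 12) -> 1  [called from bind_quota, line 9]
  bind_quota([9, 12, -5, -4, 9, 5], 12) -> 36  [called from process_batch, line 25]
  derive_floor(36, 3) -> 32  [called from process_batch, line 27]
  process_batch([9, 12, -5, -4, 9, 5], 12) -> 32  [called from main, line 39]
  gauge_drift(3, 32) -> 0  [called from main, line 40]
Log origins:
  1: from main, line 38
  2: from process_batch, line 24
  3: from bind_quota, line 8
  4: from screen_input, line 2
  5: from bind_quota, line 10
  6: from derive_floor, line 15
  7: from gauge_drift, line 30
A correct fix: line 40: replace `gauge_drift(3, quota)` with `gauge_drift(quota, 3)`.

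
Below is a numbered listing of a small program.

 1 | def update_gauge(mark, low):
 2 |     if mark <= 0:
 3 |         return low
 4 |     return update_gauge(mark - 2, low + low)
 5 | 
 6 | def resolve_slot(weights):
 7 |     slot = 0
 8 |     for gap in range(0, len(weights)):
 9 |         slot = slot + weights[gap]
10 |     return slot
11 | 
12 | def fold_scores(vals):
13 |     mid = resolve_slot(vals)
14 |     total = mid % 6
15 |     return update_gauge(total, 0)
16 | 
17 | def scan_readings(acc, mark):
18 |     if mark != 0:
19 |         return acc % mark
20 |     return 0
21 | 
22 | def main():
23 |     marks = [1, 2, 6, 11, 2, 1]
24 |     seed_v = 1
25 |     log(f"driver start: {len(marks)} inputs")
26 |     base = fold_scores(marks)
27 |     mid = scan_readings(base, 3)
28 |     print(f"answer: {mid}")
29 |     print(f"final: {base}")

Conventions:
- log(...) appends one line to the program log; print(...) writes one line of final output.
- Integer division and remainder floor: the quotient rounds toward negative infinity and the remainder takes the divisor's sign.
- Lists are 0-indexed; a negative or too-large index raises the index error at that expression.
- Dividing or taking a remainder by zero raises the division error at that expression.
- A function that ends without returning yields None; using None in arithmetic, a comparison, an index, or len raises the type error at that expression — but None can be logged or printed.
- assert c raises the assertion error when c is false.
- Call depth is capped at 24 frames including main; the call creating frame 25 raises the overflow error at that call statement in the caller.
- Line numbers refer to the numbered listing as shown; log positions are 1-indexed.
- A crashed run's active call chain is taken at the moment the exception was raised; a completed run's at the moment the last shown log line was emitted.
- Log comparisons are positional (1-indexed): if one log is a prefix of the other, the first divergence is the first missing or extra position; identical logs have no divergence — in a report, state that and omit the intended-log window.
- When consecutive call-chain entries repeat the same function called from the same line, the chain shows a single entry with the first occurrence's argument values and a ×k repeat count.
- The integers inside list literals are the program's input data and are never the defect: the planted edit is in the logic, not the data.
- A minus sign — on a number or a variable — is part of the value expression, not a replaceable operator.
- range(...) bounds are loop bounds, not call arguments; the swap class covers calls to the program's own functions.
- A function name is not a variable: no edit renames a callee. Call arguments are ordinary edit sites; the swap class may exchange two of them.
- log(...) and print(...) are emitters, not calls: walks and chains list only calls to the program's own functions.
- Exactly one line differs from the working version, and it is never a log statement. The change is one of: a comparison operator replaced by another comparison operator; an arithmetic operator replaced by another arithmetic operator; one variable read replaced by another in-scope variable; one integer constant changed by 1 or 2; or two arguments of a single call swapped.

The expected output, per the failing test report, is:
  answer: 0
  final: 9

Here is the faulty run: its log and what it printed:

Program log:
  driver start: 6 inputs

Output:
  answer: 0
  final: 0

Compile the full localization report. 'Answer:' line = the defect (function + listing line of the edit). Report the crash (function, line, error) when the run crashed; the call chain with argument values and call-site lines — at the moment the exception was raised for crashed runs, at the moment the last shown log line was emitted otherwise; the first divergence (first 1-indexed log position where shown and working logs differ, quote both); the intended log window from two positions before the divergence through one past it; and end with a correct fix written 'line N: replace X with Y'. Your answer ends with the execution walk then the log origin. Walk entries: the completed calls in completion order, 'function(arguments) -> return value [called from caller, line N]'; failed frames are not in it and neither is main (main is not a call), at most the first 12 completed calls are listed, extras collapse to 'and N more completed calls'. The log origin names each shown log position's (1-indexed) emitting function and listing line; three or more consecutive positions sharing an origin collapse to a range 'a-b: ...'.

Answer: the defect is in update_gauge at line 4.
Key observation: Nothing in the log betrays the bug — only the output does.
Call chain: main.
First divergence: none; the two logs match at every position.
Execution walk:
  resolve_slot([1, 2, 6, 11, 2, 1]) -> 23  [called from fold_scores, line 13]
  update_gauge(-1, 0) -> 0  [called from update_gauge, line 4]
  update_gauge(1, 0) -> 0  [called from update_gauge, line 4]
  update_gauge(3, 0) -> 0  [called from update_gauge, line 4]
  update_gauge(5, 0) -> 0  [called from fold_scores, line 15]
  fold_scores([1, 2, 6, 11, 2, 1]) -> 0  [called from main, line 26]
  scan_readings(0, 3) -> 0  [called from main, line 27]
Log line origins:
  1 — main, line 25
A correct fix: line 4: replace `low + low` with `low + mark`.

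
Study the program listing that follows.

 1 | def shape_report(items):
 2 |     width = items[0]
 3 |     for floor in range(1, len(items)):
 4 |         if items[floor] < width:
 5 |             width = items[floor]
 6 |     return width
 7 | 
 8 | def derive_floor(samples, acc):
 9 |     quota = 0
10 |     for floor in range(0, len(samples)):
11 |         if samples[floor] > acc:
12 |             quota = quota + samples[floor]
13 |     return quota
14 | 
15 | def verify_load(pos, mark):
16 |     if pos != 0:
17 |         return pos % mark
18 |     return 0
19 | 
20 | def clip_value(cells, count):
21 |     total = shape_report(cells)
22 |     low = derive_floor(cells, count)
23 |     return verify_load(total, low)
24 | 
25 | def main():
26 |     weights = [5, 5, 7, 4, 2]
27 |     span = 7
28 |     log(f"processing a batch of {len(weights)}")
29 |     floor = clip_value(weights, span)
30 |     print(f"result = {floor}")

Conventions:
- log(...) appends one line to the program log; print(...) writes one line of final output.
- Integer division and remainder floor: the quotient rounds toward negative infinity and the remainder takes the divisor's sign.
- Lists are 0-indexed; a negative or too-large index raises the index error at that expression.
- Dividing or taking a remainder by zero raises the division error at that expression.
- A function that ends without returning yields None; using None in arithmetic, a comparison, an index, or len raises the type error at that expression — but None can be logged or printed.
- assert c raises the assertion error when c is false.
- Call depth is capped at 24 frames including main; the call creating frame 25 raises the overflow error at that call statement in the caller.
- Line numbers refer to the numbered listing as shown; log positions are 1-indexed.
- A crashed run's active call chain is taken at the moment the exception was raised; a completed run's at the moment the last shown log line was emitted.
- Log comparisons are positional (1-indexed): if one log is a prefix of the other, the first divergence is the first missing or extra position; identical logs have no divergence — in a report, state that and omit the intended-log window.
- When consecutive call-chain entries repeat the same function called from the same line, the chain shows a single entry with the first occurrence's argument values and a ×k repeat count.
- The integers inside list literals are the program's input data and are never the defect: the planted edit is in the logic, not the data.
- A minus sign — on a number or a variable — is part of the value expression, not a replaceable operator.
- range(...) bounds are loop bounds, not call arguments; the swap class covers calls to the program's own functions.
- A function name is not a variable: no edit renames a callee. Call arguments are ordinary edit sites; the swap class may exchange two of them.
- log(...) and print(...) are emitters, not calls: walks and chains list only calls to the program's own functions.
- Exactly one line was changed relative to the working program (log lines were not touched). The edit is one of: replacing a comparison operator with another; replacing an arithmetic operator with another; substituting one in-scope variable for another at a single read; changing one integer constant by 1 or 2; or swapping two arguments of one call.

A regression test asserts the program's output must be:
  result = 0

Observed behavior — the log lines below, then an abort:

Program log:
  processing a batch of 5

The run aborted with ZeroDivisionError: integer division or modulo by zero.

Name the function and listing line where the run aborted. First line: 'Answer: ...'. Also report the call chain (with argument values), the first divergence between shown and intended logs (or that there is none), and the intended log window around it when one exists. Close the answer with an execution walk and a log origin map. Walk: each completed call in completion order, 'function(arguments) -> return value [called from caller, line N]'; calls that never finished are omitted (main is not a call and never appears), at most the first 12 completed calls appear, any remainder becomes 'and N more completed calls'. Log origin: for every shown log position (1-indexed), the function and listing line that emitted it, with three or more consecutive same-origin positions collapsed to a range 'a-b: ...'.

Answer: the error was raised in verify_load, line 17.
The tell: All emitted log lines are correct; the crash alone marks the defect.
Call chain: main -> clip_value([5, 5, 7, 4, 2], 7) (called at line 29) -> verify_load(2, 0) (called at line 23).
First divergence: there is none — every log position agrees.
Execution walk:
  shape_report([5, 5, 7, 4, 2]) -> 2  [called from clip_value, line 21]
  derive_floor([5, 5, 7, 4, 2], 7) -> 0  [called from clip_value, line 22]
Log line origins:
  1: logged in main at line 28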